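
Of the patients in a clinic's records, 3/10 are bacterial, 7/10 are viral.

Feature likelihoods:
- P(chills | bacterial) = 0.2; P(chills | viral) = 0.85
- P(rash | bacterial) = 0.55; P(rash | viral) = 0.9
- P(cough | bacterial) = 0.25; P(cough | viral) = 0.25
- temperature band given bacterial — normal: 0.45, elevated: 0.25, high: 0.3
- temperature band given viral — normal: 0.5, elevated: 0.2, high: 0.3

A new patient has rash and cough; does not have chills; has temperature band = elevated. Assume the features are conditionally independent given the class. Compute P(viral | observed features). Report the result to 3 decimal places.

0.364

bacterial: 0.3 × (1−0.2) × 0.55 × 0.25 × 0.25 = 0.00825
viral: 0.7 × (1−0.85) × 0.9 × 0.25 × 0.2 = 0.004725
P(viral | x) = 0.004725 / 0.012975 ≈ 0.364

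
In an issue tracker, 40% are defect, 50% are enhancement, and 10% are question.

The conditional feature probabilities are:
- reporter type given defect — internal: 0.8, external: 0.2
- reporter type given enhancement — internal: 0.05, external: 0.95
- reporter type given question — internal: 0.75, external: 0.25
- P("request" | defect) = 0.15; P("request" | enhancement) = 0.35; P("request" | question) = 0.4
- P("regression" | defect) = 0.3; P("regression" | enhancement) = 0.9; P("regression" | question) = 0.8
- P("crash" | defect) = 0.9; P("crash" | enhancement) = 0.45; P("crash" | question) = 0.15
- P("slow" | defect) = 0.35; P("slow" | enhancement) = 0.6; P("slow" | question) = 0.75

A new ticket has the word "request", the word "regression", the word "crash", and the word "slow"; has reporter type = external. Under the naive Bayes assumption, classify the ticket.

defect: 0.4 × 0.2 × 0.15 × 0.3 × 0.9 × 0.35 = 0.001134
enhancement: 0.5 × 0.95 × 0.35 × 0.9 × 0.45 × 0.6 = 0.04039875
question: 0.1 × 0.25 × 0.4 × 0.8 × 0.15 × 0.75 = 0.0009
Highest score → enhancement.

enhancement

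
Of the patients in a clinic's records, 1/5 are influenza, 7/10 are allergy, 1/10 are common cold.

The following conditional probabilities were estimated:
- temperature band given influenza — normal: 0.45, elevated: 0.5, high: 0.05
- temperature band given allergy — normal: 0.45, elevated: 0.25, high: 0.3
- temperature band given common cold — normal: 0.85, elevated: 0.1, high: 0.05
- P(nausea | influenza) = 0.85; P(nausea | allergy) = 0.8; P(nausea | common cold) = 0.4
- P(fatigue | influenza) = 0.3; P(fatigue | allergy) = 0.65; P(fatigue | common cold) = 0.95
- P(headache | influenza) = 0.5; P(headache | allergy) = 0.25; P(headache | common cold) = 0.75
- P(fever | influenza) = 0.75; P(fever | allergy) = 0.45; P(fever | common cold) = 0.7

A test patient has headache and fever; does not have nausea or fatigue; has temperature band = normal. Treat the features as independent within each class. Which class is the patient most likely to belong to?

influenza: 0.2 × 0.45 × (1−0.85) × (1−0.3) × 0.5 × 0.75 = 0.00354375
allergy: 0.7 × 0.45 × (1−0.8) × (1−0.65) × 0.25 × 0.45 = 0.002480625
common cold: 0.1 × 0.85 × (1−0.4) × (1−0.95) × 0.75 × 0.7 = 0.00133875
Highest score → influenza.

influenza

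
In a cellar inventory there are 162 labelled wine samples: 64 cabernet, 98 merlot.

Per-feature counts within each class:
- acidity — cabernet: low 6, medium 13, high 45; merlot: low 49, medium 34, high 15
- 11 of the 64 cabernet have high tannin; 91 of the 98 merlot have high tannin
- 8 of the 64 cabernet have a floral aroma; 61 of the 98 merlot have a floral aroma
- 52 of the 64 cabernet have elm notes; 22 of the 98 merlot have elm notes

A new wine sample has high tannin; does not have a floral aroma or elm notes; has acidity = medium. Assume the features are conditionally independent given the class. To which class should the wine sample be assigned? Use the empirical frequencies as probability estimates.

cabernet: (64/162) × (13/64) × (11/64) × (56/64) × (12/64) ≈ 0.00226282
merlot: (98/162) × (34/98) × (91/98) × (37/98) × (76/98) ≈ 0.0570614
Highest score → merlot.

merlot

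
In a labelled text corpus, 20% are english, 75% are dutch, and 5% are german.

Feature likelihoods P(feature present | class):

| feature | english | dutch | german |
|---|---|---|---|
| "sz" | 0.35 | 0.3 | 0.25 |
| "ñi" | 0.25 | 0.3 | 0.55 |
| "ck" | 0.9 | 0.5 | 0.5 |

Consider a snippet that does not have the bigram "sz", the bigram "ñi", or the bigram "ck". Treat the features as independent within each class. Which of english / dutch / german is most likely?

english: 0.2 × (1−0.35) × (1−0.25) × (1−0.9) = 0.00975
dutch: 0.75 × (1−0.3) × (1−0.3) × (1−0.5) = 0.18375
german: 0.05 × (1−0.25) × (1−0.55) × (1−0.5) = 0.0084375
Highest score → dutch.

dutch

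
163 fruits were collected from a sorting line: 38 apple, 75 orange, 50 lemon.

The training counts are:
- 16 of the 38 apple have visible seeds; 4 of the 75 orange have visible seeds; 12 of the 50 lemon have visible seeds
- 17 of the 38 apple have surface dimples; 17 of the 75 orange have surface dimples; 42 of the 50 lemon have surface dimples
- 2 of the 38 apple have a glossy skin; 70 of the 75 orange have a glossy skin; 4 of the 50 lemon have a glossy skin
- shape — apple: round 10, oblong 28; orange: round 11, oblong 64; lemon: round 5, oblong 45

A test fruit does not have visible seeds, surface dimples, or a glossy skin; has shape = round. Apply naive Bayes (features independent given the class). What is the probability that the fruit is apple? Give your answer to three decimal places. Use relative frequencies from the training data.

apple: (38/163) × (22/38) × (21/38) × (36/38) × (10/38) ≈ 0.0185954
orange: (75/163) × (71/75) × (58/75) × (5/75) × (11/75) ≈ 0.00329365
lemon: (50/163) × (38/50) × (8/50) × (46/50) × (5/50) ≈ 0.00343166
P(apple | x) = 0.0185954 / 0.02532071 ≈ 0.734

0.734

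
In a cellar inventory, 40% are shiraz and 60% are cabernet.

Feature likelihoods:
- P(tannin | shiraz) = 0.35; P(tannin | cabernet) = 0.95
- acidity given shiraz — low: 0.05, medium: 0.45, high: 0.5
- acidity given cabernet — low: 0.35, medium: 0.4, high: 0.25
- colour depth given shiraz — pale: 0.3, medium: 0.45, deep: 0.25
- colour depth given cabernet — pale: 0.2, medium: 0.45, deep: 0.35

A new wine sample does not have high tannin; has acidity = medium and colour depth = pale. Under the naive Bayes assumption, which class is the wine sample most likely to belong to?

shiraz

shiraz: 0.4 × (1−0.35) × 0.45 × 0.3 = 0.0351
cabernet: 0.6 × (1−0.95) × 0.4 × 0.2 = 0.0024
Highest score → shiraz.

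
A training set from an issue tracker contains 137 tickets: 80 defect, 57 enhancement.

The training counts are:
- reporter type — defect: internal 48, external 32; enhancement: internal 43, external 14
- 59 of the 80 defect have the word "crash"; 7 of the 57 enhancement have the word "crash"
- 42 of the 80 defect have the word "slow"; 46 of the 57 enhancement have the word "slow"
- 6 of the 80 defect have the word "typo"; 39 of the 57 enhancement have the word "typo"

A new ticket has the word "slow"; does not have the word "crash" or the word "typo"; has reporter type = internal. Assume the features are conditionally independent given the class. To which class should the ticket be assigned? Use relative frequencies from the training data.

defect: (80/137) × (48/80) × (21/80) × (42/80) × (74/80) ≈ 0.0446633
enhancement: (57/137) × (43/57) × (50/57) × (46/57) × (18/57) ≈ 0.0701655
Highest score → enhancement.

enhancement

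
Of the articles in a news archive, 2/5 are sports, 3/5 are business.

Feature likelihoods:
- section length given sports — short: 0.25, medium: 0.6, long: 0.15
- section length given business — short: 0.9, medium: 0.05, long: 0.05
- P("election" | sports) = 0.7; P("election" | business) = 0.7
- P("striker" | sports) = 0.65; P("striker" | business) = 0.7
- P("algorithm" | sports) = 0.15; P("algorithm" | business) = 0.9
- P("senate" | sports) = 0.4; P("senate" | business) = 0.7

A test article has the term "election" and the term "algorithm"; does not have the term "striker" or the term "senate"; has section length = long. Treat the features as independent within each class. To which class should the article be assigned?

business

sports: 0.4 × 0.15 × 0.7 × (1−0.65) × 0.15 × (1−0.4) = 0.001323
business: 0.6 × 0.05 × 0.7 × (1−0.7) × 0.9 × (1−0.7) = 0.001701
Highest score → business.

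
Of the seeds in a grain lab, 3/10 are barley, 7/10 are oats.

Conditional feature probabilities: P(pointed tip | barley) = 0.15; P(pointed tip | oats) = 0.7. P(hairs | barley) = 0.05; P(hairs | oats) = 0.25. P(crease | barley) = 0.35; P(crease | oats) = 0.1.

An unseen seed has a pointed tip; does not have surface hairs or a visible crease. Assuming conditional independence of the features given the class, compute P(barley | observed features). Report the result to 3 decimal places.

barley: 0.3 × 0.15 × (1−0.05) × (1−0.35) = 0.0277875
oats: 0.7 × 0.7 × (1−0.25) × (1−0.1) = 0.33075
P(barley | x) = 0.0277875 / 0.3585375 ≈ 0.078

0.078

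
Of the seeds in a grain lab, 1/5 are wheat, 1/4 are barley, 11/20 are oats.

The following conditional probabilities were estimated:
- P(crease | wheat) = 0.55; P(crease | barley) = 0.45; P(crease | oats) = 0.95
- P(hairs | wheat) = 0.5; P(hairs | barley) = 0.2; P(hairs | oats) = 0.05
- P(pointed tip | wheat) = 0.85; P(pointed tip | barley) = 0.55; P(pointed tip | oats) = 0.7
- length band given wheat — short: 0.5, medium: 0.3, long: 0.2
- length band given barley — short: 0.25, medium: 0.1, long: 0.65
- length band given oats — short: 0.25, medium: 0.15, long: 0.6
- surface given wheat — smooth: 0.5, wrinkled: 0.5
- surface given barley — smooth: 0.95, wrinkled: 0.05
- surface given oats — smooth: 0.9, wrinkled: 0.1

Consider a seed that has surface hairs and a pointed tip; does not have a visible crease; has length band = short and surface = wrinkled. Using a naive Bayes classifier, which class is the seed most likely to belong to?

wheat

wheat: 0.2 × (1−0.55) × 0.5 × 0.85 × 0.5 × 0.5 = 0.0095625
barley: 0.25 × (1−0.45) × 0.2 × 0.55 × 0.25 × 0.05 = 0.0001890625
oats: 0.55 × (1−0.95) × 0.05 × 0.7 × 0.25 × 0.1 = 0.0000240625
Highest score → wheat.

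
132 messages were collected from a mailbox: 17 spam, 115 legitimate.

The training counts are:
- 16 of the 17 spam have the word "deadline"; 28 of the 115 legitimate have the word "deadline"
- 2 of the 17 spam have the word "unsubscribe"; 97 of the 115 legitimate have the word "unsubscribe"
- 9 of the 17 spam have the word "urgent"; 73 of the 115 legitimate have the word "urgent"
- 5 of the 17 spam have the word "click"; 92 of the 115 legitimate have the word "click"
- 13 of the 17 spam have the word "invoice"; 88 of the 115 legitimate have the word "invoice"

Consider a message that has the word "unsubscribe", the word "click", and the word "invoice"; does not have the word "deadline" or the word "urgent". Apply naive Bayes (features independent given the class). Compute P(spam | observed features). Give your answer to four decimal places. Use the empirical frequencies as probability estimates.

0.0008

spam: (17/132) × (1/17) × (2/17) × (8/17) × (5/17) × (13/17) ≈ 0.000094333
legitimate: (115/132) × (87/115) × (97/115) × (42/115) × (92/115) × (88/115) ≈ 0.124293
P(spam | x) = 0.000094333 / 0.124387333 ≈ 0.0008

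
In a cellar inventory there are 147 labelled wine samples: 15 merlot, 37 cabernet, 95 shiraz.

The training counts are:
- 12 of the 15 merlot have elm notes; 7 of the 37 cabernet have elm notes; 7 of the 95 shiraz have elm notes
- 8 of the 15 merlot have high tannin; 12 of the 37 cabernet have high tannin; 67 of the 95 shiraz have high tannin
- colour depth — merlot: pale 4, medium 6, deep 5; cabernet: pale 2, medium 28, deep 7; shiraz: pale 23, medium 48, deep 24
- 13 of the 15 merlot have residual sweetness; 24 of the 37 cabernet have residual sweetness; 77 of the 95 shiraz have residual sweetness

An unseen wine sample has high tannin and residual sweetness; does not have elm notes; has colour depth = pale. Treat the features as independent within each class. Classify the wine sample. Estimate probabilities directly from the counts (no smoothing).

merlot: (15/147) × (3/15) × (8/15) × (4/15) × (13/15) ≈ 0.0025155
cabernet: (37/147) × (30/37) × (12/37) × (2/37) × (24/37) ≈ 0.00232071
shiraz: (95/147) × (88/95) × (67/95) × (23/95) × (77/95) ≈ 0.0828491
Highest score → shiraz.

shiraz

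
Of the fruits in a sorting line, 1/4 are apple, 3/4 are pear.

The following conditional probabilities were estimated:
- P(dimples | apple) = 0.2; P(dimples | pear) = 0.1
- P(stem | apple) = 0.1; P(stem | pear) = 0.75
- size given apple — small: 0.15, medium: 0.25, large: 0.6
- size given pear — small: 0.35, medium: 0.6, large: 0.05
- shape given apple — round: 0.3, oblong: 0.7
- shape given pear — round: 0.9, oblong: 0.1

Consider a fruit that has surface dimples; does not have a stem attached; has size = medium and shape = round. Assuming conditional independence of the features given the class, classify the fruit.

pear

apple: 0.25 × 0.2 × (1−0.1) × 0.25 × 0.3 = 0.003375
pear: 0.75 × 0.1 × (1−0.75) × 0.6 × 0.9 = 0.010125
Highest score → pear.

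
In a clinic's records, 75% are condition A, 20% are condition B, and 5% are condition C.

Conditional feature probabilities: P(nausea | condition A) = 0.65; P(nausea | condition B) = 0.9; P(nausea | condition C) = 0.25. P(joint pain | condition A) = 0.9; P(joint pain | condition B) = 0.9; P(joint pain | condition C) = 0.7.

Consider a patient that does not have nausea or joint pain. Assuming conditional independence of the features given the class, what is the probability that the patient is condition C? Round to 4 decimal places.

condition A: 0.75 × (1−0.65) × (1−0.9) = 0.02625
condition B: 0.2 × (1−0.9) × (1−0.9) = 0.002
condition C: 0.05 × (1−0.25) × (1−0.7) = 0.01125
P(condition C | x) = 0.01125 / 0.0395 ≈ 0.2848

0.2848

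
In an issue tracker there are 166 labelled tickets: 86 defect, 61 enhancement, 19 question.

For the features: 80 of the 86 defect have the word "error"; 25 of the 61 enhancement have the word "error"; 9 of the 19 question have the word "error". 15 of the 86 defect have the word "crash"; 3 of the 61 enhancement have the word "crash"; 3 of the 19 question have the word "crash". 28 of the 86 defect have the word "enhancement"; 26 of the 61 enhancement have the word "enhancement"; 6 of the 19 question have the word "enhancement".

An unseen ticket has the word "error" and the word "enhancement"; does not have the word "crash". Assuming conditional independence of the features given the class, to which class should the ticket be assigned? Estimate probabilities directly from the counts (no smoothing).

defect

defect: (86/166) × (80/86) × (71/86) × (28/86) ≈ 0.129539
enhancement: (61/166) × (25/61) × (58/61) × (26/61) ≈ 0.0610342
question: (19/166) × (9/19) × (16/19) × (6/19) ≈ 0.0144178
Highest score → defect.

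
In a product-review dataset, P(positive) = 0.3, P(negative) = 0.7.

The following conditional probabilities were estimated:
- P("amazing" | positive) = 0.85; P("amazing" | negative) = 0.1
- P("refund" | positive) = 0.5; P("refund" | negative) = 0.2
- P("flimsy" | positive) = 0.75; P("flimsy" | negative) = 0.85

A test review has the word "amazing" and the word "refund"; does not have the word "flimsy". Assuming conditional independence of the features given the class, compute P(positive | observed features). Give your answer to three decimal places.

positive: 0.3 × 0.85 × 0.5 × (1−0.75) = 0.031875
negative: 0.7 × 0.1 × 0.2 × (1−0.85) = 0.0021
P(positive | x) = 0.031875 / 0.033975 ≈ 0.938

0.938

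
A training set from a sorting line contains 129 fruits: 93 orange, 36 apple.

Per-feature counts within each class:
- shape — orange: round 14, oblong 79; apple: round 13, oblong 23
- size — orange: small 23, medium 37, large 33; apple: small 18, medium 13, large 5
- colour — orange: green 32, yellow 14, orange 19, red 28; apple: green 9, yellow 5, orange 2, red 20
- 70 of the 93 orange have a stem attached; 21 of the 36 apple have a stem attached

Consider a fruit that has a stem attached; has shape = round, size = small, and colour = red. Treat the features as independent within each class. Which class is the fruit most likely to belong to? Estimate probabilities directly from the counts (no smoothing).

apple

orange: (93/129) × (14/93) × (23/93) × (28/93) × (70/93) ≈ 0.00608238
apple: (36/129) × (13/36) × (18/36) × (20/36) × (21/36) ≈ 0.0163293
Highest score → apple.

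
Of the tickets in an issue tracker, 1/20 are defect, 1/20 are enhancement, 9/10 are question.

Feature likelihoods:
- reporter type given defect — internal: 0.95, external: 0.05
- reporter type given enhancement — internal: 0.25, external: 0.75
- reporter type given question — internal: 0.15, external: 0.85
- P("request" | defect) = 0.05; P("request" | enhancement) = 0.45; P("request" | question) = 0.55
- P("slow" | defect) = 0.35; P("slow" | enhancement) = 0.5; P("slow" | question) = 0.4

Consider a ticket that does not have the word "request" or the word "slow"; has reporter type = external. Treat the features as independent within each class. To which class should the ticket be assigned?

defect: 0.05 × 0.05 × (1−0.05) × (1−0.35) = 0.00154375
enhancement: 0.05 × 0.75 × (1−0.45) × (1−0.5) = 0.0103125
question: 0.9 × 0.85 × (1−0.55) × (1−0.4) = 0.20655
Highest score → question.

question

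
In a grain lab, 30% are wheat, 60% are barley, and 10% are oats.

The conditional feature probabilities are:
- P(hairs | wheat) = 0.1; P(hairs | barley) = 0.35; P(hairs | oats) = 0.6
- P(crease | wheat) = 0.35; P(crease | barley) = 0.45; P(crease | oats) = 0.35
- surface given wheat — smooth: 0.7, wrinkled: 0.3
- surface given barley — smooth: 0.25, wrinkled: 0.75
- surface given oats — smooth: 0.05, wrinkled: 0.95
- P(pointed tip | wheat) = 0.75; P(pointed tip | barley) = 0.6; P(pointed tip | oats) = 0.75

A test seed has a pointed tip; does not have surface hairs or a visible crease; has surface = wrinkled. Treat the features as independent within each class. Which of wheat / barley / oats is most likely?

barley

wheat: 0.3 × (1−0.1) × (1−0.35) × 0.3 × 0.75 = 0.0394875
barley: 0.6 × (1−0.35) × (1−0.45) × 0.75 × 0.6 = 0.096525
oats: 0.1 × (1−0.6) × (1−0.35) × 0.95 × 0.75 = 0.018525
Highest score → barley.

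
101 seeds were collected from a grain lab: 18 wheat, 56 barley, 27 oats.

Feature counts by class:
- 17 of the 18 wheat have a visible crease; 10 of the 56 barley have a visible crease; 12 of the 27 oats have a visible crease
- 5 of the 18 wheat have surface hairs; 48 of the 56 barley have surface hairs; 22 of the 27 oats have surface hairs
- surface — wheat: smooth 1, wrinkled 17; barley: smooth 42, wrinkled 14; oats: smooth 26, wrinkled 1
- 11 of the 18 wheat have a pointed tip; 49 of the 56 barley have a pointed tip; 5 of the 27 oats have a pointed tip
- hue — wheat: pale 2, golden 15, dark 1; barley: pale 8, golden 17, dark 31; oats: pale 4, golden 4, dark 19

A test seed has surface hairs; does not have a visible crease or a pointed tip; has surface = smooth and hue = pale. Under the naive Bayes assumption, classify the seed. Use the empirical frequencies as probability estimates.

oats

wheat: (18/101) × (1/18) × (5/18) × (1/18) × (7/18) × (2/18) ≈ 0.00000660217
barley: (56/101) × (46/56) × (48/56) × (42/56) × (7/56) × (8/56) ≈ 0.00522833
oats: (27/101) × (15/27) × (22/27) × (26/27) × (22/27) × (4/27) ≈ 0.0140667
Highest score → oats.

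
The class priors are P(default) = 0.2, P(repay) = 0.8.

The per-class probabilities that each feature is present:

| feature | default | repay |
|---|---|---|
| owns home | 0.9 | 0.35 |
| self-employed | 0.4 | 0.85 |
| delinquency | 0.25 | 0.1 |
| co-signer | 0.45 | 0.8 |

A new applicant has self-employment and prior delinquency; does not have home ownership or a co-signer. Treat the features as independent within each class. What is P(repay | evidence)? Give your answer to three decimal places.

0.889

default: 0.2 × (1−0.9) × 0.4 × 0.25 × (1−0.45) = 0.0011
repay: 0.8 × (1−0.35) × 0.85 × 0.1 × (1−0.8) = 0.00884
P(repay | x) = 0.00884 / 0.00994 ≈ 0.889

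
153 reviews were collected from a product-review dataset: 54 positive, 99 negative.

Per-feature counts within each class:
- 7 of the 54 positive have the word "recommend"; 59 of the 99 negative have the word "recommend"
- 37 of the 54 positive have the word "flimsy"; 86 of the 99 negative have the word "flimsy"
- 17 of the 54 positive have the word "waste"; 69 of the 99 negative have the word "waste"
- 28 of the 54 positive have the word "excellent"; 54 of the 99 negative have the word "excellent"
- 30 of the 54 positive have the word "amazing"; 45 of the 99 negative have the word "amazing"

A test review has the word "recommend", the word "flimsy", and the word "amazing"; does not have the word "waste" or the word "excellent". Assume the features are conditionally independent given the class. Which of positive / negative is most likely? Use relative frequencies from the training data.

positive: (54/153) × (7/54) × (37/54) × (37/54) × (26/54) × (30/54) ≈ 0.00574552
negative: (99/153) × (59/99) × (86/99) × (30/99) × (45/99) × (45/99) ≈ 0.0209732
Highest score → negative.

negative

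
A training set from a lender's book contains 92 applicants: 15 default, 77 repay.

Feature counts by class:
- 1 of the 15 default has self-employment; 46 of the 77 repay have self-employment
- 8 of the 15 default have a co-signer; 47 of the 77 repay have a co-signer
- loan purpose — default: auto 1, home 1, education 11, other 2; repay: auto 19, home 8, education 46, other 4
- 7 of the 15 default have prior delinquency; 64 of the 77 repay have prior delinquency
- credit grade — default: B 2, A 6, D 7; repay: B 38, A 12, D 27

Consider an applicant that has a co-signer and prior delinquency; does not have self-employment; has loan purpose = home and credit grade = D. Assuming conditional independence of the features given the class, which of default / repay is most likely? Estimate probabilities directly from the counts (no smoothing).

default: (15/92) × (14/15) × (8/15) × (1/15) × (7/15) × (7/15) ≈ 0.00117831
repay: (77/92) × (31/77) × (47/77) × (8/77) × (64/77) × (27/77) ≈ 0.00622791
Highest score → repay.

repay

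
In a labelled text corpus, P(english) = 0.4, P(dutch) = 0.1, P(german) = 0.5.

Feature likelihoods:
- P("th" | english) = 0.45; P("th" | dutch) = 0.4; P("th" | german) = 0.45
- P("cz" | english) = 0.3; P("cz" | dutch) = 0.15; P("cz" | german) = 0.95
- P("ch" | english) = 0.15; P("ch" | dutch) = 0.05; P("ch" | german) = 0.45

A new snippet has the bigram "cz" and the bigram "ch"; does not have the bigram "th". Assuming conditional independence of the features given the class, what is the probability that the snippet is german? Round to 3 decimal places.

0.919

english: 0.4 × (1−0.45) × 0.3 × 0.15 = 0.0099
dutch: 0.1 × (1−0.4) × 0.15 × 0.05 = 0.00045
german: 0.5 × (1−0.45) × 0.95 × 0.45 = 0.1175625
P(german | x) = 0.1175625 / 0.1279125 ≈ 0.919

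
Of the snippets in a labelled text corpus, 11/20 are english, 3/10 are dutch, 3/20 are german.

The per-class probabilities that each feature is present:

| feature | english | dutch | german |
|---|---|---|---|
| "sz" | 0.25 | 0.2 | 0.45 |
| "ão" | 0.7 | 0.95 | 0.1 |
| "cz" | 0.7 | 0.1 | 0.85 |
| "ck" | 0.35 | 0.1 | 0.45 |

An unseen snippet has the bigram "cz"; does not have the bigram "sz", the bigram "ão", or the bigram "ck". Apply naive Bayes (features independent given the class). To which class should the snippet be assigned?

english

english: 0.55 × (1−0.25) × (1−0.7) × 0.7 × (1−0.35) = 0.05630625
dutch: 0.3 × (1−0.2) × (1−0.95) × 0.1 × (1−0.1) = 0.00108
german: 0.15 × (1−0.45) × (1−0.1) × 0.85 × (1−0.45) = 0.034711875
Highest score → english.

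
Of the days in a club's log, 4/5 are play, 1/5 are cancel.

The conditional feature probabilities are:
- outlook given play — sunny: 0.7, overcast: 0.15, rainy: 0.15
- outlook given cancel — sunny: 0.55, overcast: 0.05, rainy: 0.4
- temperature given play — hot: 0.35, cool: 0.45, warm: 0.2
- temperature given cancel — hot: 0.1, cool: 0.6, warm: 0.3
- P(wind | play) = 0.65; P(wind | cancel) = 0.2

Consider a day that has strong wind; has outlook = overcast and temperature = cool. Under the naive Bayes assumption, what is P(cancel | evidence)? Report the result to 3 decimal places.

0.033

play: 0.8 × 0.15 × 0.45 × 0.65 = 0.0351
cancel: 0.2 × 0.05 × 0.6 × 0.2 = 0.0012
P(cancel | x) = 0.0012 / 0.0363 ≈ 0.033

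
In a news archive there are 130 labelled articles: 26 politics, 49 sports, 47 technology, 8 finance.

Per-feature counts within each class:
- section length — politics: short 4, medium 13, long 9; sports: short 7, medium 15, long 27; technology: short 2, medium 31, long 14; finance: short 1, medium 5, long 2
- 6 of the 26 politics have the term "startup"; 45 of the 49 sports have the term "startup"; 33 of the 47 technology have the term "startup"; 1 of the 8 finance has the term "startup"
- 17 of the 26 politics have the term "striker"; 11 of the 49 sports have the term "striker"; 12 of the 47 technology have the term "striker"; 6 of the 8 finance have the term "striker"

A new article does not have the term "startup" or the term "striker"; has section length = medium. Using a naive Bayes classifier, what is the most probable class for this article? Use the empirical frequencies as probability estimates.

politics: (26/130) × (13/26) × (20/26) × (9/26) ≈ 0.0266272
sports: (49/130) × (15/49) × (4/49) × (38/49) ≈ 0.00730465
technology: (47/130) × (31/47) × (14/47) × (35/47) ≈ 0.0528955
finance: (8/130) × (5/8) × (7/8) × (2/8) ≈ 0.00841346
Highest score → technology.

technology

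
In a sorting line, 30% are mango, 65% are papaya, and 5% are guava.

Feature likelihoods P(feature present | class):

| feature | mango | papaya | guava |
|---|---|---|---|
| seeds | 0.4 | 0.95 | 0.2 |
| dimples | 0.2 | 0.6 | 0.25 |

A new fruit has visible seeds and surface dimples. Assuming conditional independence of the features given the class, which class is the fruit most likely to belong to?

papaya

mango: 0.3 × 0.4 × 0.2 = 0.024
papaya: 0.65 × 0.95 × 0.6 = 0.3705
guava: 0.05 × 0.2 × 0.25 = 0.0025
Highest score → papaya.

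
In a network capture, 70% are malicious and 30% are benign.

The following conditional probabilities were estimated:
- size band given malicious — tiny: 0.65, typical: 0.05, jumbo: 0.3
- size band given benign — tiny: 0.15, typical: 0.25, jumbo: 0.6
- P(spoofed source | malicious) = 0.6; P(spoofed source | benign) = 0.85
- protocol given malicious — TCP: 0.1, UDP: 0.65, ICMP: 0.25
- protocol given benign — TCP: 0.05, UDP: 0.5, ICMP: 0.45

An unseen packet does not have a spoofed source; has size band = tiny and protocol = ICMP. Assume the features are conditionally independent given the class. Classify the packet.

malicious: 0.7 × 0.65 × (1−0.6) × 0.25 = 0.0455
benign: 0.3 × 0.15 × (1−0.85) × 0.45 = 0.0030375
Highest score → malicious.

malicious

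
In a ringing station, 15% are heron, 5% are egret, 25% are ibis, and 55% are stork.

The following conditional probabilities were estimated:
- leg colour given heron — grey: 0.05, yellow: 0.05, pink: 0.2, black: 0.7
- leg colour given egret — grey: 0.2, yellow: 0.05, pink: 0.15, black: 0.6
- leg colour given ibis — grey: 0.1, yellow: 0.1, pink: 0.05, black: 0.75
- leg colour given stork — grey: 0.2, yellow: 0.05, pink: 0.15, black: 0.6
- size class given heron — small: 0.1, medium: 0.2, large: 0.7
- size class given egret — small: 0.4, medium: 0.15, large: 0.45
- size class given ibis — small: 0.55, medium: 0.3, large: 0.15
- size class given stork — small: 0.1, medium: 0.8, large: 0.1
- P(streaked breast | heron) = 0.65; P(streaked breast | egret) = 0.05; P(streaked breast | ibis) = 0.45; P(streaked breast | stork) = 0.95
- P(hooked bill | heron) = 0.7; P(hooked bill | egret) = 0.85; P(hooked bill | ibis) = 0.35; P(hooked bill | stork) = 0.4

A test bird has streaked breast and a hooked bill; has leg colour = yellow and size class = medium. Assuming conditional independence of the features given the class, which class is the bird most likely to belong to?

stork

heron: 0.15 × 0.05 × 0.2 × 0.65 × 0.7 = 0.0006825
egret: 0.05 × 0.05 × 0.15 × 0.05 × 0.85 = 0.0000159375
ibis: 0.25 × 0.1 × 0.3 × 0.45 × 0.35 = 0.00118125
stork: 0.55 × 0.05 × 0.8 × 0.95 × 0.4 = 0.00836
Highest score → stork.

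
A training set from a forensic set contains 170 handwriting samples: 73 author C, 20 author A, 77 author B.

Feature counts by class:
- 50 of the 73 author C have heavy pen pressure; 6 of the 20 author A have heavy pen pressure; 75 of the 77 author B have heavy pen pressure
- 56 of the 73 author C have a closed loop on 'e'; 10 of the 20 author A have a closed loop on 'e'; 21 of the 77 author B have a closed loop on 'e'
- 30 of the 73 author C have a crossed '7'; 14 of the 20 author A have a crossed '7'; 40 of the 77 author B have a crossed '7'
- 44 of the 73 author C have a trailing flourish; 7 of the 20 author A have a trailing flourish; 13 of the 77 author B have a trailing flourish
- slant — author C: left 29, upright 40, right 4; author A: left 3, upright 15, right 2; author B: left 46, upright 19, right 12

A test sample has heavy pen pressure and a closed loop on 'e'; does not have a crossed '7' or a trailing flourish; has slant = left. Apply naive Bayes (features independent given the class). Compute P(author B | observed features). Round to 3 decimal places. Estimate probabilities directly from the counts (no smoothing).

author C: (73/170) × (50/73) × (56/73) × (43/73) × (29/73) × (29/73) ≈ 0.020974
author A: (20/170) × (6/20) × (10/20) × (6/20) × (13/20) × (3/20) ≈ 0.000516176
author B: (77/170) × (75/77) × (21/77) × (37/77) × (64/77) × (46/77) ≈ 0.0287084
P(author B | x) = 0.0287084 / 0.050198576 ≈ 0.572

0.572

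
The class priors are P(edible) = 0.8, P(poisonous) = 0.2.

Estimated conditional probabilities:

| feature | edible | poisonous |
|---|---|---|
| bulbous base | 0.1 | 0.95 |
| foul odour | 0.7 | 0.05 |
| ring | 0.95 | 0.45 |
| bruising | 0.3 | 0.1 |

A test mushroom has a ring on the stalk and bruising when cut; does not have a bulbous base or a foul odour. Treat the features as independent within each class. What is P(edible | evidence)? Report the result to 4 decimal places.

edible: 0.8 × (1−0.1) × (1−0.7) × 0.95 × 0.3 = 0.06156
poisonous: 0.2 × (1−0.95) × (1−0.05) × 0.45 × 0.1 = 0.0004275
P(edible | x) = 0.06156 / 0.0619875 ≈ 0.9931

0.9931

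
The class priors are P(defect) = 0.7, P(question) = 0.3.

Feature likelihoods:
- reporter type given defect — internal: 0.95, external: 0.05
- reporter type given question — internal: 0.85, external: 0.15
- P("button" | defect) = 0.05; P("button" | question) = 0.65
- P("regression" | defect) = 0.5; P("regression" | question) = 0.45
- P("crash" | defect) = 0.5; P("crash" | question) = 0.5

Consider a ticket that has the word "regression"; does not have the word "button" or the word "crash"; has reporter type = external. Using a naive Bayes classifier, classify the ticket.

defect

defect: 0.7 × 0.05 × (1−0.05) × 0.5 × (1−0.5) = 0.0083125
question: 0.3 × 0.15 × (1−0.65) × 0.45 × (1−0.5) = 0.00354375
Highest score → defect.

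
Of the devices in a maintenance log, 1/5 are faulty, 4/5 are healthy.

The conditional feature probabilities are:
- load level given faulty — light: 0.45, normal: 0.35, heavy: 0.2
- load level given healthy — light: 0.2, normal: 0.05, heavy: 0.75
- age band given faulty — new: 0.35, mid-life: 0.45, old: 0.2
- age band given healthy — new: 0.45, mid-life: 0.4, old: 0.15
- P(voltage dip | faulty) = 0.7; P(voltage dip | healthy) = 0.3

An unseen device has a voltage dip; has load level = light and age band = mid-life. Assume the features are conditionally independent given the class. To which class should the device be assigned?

faulty

faulty: 0.2 × 0.45 × 0.45 × 0.7 = 0.02835
healthy: 0.8 × 0.2 × 0.4 × 0.3 = 0.0192
Highest score → faulty.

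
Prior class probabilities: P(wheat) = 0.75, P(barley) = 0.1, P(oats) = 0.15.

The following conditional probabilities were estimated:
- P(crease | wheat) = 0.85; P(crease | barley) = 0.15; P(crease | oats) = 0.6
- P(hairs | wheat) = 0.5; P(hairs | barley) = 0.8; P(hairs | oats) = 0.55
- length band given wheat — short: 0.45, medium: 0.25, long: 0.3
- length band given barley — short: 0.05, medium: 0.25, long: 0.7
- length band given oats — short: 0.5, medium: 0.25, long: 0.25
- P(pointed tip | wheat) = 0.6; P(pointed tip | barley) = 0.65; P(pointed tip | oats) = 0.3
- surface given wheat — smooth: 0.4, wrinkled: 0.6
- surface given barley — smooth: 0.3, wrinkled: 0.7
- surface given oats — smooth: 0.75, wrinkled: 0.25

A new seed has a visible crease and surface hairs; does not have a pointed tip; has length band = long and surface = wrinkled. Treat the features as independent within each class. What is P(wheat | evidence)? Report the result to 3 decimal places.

wheat: 0.75 × 0.85 × 0.5 × 0.3 × (1−0.6) × 0.6 = 0.02295
barley: 0.1 × 0.15 × 0.8 × 0.7 × (1−0.65) × 0.7 = 0.002058
oats: 0.15 × 0.6 × 0.55 × 0.25 × (1−0.3) × 0.25 = 0.002165625
P(wheat | x) = 0.02295 / 0.027173625 ≈ 0.845

0.845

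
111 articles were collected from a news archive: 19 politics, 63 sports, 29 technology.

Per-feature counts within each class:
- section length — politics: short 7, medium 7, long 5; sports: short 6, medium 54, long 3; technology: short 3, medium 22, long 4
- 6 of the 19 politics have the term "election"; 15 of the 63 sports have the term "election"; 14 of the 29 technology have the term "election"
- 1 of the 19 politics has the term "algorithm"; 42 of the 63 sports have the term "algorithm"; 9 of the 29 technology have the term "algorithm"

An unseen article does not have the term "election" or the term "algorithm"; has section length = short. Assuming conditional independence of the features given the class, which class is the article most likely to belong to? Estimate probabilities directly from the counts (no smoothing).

politics

politics: (19/111) × (7/19) × (13/19) × (18/19) ≈ 0.0408774
sports: (63/111) × (6/63) × (48/63) × (21/63) ≈ 0.013728
technology: (29/111) × (3/29) × (15/29) × (20/29) ≈ 0.00964103
Highest score → politics.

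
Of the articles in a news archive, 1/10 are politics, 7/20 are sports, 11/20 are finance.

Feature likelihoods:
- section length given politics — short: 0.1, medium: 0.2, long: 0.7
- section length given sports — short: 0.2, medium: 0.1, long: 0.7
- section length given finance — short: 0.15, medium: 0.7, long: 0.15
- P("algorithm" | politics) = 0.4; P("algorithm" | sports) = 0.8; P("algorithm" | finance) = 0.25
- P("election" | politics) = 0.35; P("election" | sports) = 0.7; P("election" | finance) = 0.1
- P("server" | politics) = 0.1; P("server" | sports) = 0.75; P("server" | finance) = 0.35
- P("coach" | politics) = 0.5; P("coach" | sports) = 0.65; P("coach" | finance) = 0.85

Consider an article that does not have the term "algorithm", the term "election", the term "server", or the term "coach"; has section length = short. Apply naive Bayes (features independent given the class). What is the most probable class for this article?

finance

politics: 0.1 × 0.1 × (1−0.4) × (1−0.35) × (1−0.1) × (1−0.5) = 0.001755
sports: 0.35 × 0.2 × (1−0.8) × (1−0.7) × (1−0.75) × (1−0.65) = 0.0003675
finance: 0.55 × 0.15 × (1−0.25) × (1−0.1) × (1−0.35) × (1−0.85) = 0.00542953125
Highest score → finance.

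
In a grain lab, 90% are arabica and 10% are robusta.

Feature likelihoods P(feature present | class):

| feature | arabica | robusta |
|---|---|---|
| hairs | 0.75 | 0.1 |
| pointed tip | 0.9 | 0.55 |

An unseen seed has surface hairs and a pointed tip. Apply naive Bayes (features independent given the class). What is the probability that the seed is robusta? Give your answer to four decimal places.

arabica: 0.9 × 0.75 × 0.9 = 0.6075
robusta: 0.1 × 0.1 × 0.55 = 0.0055
P(robusta | x) = 0.0055 / 0.613 ≈ 0.0090

0.0090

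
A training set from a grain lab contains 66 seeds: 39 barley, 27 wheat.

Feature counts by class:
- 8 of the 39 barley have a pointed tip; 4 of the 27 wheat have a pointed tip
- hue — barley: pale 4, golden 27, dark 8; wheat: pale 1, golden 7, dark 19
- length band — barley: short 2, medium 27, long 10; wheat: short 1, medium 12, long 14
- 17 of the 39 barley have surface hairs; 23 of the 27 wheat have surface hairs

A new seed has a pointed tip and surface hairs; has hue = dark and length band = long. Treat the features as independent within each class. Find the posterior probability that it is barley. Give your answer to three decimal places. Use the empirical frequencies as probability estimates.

barley: (39/66) × (8/39) × (8/39) × (10/39) × (17/39) ≈ 0.00277902
wheat: (27/66) × (4/27) × (19/27) × (14/27) × (23/27) ≈ 0.018838
P(barley | x) = 0.00277902 / 0.02161702 ≈ 0.129

0.129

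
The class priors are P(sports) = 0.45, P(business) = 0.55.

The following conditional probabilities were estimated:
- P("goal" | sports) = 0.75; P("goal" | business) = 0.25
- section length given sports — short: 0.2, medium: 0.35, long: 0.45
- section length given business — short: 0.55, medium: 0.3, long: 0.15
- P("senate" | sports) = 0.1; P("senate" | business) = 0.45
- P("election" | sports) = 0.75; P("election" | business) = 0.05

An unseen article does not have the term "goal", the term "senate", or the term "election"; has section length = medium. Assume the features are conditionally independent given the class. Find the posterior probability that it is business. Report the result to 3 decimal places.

0.879

sports: 0.45 × (1−0.75) × 0.35 × (1−0.1) × (1−0.75) = 0.008859375
business: 0.55 × (1−0.25) × 0.3 × (1−0.45) × (1−0.05) = 0.064659375
P(business | x) = 0.064659375 / 0.07351875 ≈ 0.879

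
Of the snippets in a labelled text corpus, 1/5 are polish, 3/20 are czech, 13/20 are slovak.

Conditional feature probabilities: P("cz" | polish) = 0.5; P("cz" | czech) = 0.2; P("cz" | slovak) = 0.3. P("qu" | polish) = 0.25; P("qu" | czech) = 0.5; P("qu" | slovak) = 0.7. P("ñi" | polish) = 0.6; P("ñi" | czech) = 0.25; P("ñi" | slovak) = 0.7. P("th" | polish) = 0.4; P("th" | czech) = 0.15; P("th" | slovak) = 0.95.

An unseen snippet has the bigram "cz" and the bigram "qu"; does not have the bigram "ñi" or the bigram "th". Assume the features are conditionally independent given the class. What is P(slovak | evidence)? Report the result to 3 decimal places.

polish: 0.2 × 0.5 × 0.25 × (1−0.6) × (1−0.4) = 0.006
czech: 0.15 × 0.2 × 0.5 × (1−0.25) × (1−0.15) = 0.0095625
slovak: 0.65 × 0.3 × 0.7 × (1−0.7) × (1−0.95) = 0.0020475
P(slovak | x) = 0.0020475 / 0.01761 ≈ 0.116

0.116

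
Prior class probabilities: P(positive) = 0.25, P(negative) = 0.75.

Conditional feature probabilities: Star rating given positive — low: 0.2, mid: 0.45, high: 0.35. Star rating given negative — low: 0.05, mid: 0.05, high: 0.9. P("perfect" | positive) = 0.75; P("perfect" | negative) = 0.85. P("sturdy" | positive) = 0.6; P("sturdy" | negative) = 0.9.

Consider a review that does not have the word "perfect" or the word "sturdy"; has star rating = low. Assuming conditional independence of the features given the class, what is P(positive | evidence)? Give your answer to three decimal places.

0.899

positive: 0.25 × 0.2 × (1−0.75) × (1−0.6) = 0.005
negative: 0.75 × 0.05 × (1−0.85) × (1−0.9) = 0.0005625
P(positive | x) = 0.005 / 0.0055625 ≈ 0.899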